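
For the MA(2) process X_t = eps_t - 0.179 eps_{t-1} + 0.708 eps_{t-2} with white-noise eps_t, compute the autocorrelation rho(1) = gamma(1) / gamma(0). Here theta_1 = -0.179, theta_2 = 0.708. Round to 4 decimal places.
\rho(1) = -0.1994

For an MA(q) process with theta_0 = 1, the autocovariance is
  gamma(k) = sigma^2 * sum_{i=0..q-k} theta_i * theta_{i+k},
and rho(k) = gamma(k) / gamma(0). Sigma^2 cancels.
  numerator   = (1)*(-0.179) + (-0.179)*(0.708) = -0.305732.
  denominator = (1)^2 + (-0.179)^2 + (0.708)^2 = 1.533305.
  rho(1) = -0.305732 / 1.533305 = -0.1994.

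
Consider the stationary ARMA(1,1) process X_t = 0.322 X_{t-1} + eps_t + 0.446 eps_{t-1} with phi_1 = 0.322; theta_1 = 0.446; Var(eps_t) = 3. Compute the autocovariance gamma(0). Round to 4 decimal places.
\gamma(0) = 4.9742

Multiply the model equation by X_{t-k} and take expectations. With theta_0 = psi_0 = 1 and psi_j the MA(infinity) weights, this gives
  gamma(k) - sum_i phi_i gamma(k-i) = c_k,
  c_k = sigma^2 * sum_{j=k..q} theta_j psi_{j-k}   (c_k = 0 for k > q),
using gamma(-m) = gamma(m).
psi-weights needed (psi_j = theta_j + sum_i phi_i psi_{j-i}):
  psi_1 = theta_1 + phi_1 = 0.446 + (0.322) = 0.768
Right-hand sides:
  c_0 = sigma^2 (1 + theta_1 psi_1) = 3 * (1 + (0.446)(0.768)) = 3 * 1.342528 = 4.027584
  c_1 = sigma^2 theta_1 = 3 * (0.446) = 1.338
  c_2 = 0
Equations for k = 0 and k = 1 (AR order 1):
  gamma(0) = phi_1 gamma(1) + c_0
  gamma(1) = phi_1 gamma(0) + c_1
Substituting the second into the first: gamma(0) (1 - phi_1^2) = c_0 + phi_1 c_1, so
  gamma(0) = (c_0 + phi_1 c_1) / (1 - phi_1^2) = (4.027584 + (0.322)(1.338)) / (1 - (0.322)^2) = 4.45842 / 0.896316 = 4.974161.
Therefore gamma(0) = 4.9742 (to 4 decimal places).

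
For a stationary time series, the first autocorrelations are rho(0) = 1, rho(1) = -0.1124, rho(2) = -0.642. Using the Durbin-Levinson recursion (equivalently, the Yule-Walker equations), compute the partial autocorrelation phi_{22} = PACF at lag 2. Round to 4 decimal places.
\phi_{22} = -0.6630

The PACF at lag k is phi_{kk}, the last component of the solution
to the Yule-Walker system G_k phi = r_k where
  (G_k)_{ij} = rho(|i - j|), (r_k)_i = rho(i), i,j = 1..k.
Equivalently, Durbin-Levinson gives phi_{kk} iteratively:
  phi_{11} = rho(1)
  phi_{kk} = [rho(k) - sum_{j=1..k-1} phi_{k-1,j} rho(k-j)]
            / [1 - sum_{j=1..k-1} phi_{k-1,j} rho(j)],
  phi_{k,j} = phi_{k-1,j} - phi_{kk} phi_{k-1,k-j},  j = 1..k-1.
Step k = 1:
  phi_11 = rho(1) = -0.1124.
Step k = 2:
  phi_22 = [rho(2) - phi_11 rho(1)] / [1 - phi_11 rho(1)] = [-0.642 - (-0.1124)(-0.1124)] / [1 - (-0.1124)(-0.1124)]
         = -0.65463376 / 0.98736624 = -0.663.
Therefore phi_{22} = -0.6630.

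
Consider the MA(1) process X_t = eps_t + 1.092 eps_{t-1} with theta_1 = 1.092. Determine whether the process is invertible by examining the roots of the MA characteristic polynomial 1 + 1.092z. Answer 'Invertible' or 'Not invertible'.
\text{Not invertible}

The MA(q) characteristic polynomial is P(z) = 1 + 1.092z.
Invertibility requires all roots to lie outside the unit circle, i.e. |z| > 1 for every root.
This is linear in z: 1 + (1.092) z = 0  =>  z = -1/(1.092) = -0.915751,  |z| = 0.915751.
Moduli of all roots: 0.9158.
All moduli strictly greater than 1? No.
Verdict: Not invertible.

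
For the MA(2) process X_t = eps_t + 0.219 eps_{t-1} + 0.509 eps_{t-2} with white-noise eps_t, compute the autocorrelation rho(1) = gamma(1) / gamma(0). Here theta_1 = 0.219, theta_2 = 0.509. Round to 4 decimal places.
\rho(1) = 0.2528

For an MA(q) process with theta_0 = 1, the autocovariance is
  gamma(k) = sigma^2 * sum_{i=0..q-k} theta_i * theta_{i+k},
and rho(k) = gamma(k) / gamma(0). Sigma^2 cancels.
  numerator   = (1)*(0.219) + (0.219)*(0.509) = 0.330471.
  denominator = (1)^2 + (0.219)^2 + (0.509)^2 = 1.307042.
  rho(1) = 0.330471 / 1.307042 = 0.2528.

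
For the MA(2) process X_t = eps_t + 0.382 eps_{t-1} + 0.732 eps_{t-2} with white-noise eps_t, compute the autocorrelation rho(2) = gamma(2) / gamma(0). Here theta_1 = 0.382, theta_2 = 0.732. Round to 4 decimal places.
\rho(2) = 0.4353

For an MA(q) process with theta_0 = 1, the autocovariance is
  gamma(k) = sigma^2 * sum_{i=0..q-k} theta_i * theta_{i+k},
and rho(k) = gamma(k) / gamma(0). Sigma^2 cancels.
  numerator   = (1)*(0.732) = 0.732.
  denominator = (1)^2 + (0.382)^2 + (0.732)^2 = 1.681748.
  rho(2) = 0.732 / 1.681748 = 0.4353.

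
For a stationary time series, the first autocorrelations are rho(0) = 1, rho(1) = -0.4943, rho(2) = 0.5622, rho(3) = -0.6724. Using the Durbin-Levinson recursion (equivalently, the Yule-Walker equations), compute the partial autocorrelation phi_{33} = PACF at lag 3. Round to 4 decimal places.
\phi_{33} = -0.4879

The PACF at lag k is phi_{kk}, the last component of the solution
to the Yule-Walker system G_k phi = r_k where
  (G_k)_{ij} = rho(|i - j|), (r_k)_i = rho(i), i,j = 1..k.
Equivalently, Durbin-Levinson gives phi_{kk} iteratively:
  phi_{11} = rho(1)
  phi_{kk} = [rho(k) - sum_{j=1..k-1} phi_{k-1,j} rho(k-j)]
            / [1 - sum_{j=1..k-1} phi_{k-1,j} rho(j)],
  phi_{k,j} = phi_{k-1,j} - phi_{kk} phi_{k-1,k-j},  j = 1..k-1.
Step k = 1:
  phi_11 = rho(1) = -0.4943.
Step k = 2:
  phi_22 = [rho(2) - phi_11 rho(1)] / [1 - phi_11 rho(1)] = [0.5622 - (-0.4943)(-0.4943)] / [1 - (-0.4943)(-0.4943)]
         = 0.31786751 / 0.75566751 = 0.420645.
  Update: phi_21 = phi_11 - phi_22 phi_11 = -0.4943 - (0.420645)(-0.4943) = -0.286375.
Step k = 3:
  phi_33 = [rho(3) - phi_21 rho(2) - phi_22 rho(1)] / [1 - phi_21 rho(1) - phi_22 rho(2)]
    numerator   = -0.6724 - (-0.286375)(0.5622) - (0.420645)(-0.4943) = -0.30347512
    denominator = 1 - (-0.286375)(-0.4943) - (0.420645)(0.5622) = 0.62195824
  phi_33 = -0.30347512 / 0.62195824 = -0.4879.
Therefore phi_{33} = -0.4879.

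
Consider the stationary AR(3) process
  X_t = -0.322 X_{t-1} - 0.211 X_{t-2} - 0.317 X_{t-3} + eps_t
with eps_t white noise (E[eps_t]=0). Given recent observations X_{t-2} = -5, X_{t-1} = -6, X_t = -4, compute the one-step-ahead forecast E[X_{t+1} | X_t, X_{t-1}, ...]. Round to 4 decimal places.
E[X_{t+1} \mid \mathcal F_t] = 4.1390

For an AR(p) model X_t = c + sum_i phi_i X_{t-i} + eps_t, the
one-step-ahead conditional mean is
  E[X_{t+1} | X_t, ...] = c + sum_i phi_i X_{t+1-i}.
Substitute known values:
  E[X_{t+1} | ...] = (-0.322) * (-4) + (-0.211) * (-6) + (-0.317) * (-5)
                   = 4.1390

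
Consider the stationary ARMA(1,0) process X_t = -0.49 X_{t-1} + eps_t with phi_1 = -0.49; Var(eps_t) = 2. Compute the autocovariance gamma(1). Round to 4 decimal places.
\gamma(1) = -1.2896

Multiply the model equation by X_{t-k} and take expectations. With theta_0 = psi_0 = 1 and psi_j the MA(infinity) weights, this gives
  gamma(k) - sum_i phi_i gamma(k-i) = c_k,
  c_k = sigma^2 * sum_{j=k..q} theta_j psi_{j-k}   (c_k = 0 for k > q),
using gamma(-m) = gamma(m).
Pure AR (q = 0): c_0 = sigma^2 = 2, c_k = 0 for k >= 1.
Equations for k = 0 and k = 1 (AR order 1):
  gamma(0) = phi_1 gamma(1) + c_0
  gamma(1) = phi_1 gamma(0) + c_1
Substituting the second into the first: gamma(0) (1 - phi_1^2) = c_0 + phi_1 c_1, so
  gamma(0) = c_0 / (1 - phi_1^2) = 2 / (1 - (-0.49)^2) = 2 / 0.7599 = 2.631925.
  gamma(1) = phi_1 gamma(0) = (-0.49)(2.631925) = -1.289643.
Therefore gamma(1) = -1.2896 (to 4 decimal places).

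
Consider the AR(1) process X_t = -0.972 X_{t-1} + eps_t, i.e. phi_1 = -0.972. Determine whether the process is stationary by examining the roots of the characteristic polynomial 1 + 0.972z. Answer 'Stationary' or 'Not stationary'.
\text{Stationary}

The AR(p) characteristic polynomial is P(z) = 1 + 0.972z.
Stationarity requires all roots to lie outside the unit circle, i.e. |z| > 1 for every root.
This is linear in z: 1 + (0.972) z = 0  =>  z = -1/(0.972) = -1.028807,  |z| = 1.028807.
Moduli of all roots: 1.0288.
All moduli strictly greater than 1? Yes.
Verdict: Stationary.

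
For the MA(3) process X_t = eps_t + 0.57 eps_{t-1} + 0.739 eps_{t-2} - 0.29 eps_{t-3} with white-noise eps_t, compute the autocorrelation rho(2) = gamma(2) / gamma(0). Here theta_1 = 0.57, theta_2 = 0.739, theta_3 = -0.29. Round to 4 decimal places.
\rho(2) = 0.2934

For an MA(q) process with theta_0 = 1, the autocovariance is
  gamma(k) = sigma^2 * sum_{i=0..q-k} theta_i * theta_{i+k},
and rho(k) = gamma(k) / gamma(0). Sigma^2 cancels.
  numerator   = (1)*(0.739) + (0.57)*(-0.29) = 0.5737.
  denominator = (1)^2 + (0.57)^2 + (0.739)^2 + (-0.29)^2 = 1.955121.
  rho(2) = 0.5737 / 1.955121 = 0.2934.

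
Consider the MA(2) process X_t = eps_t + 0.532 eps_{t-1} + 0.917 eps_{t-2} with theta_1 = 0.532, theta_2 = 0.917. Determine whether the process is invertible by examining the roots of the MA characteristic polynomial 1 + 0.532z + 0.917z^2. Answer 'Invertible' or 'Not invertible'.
\text{Invertible}

The MA(q) characteristic polynomial is P(z) = 1 + 0.532z + 0.917z^2.
Invertibility requires all roots to lie outside the unit circle, i.e. |z| > 1 for every root.
Set 1 + (0.532) z + (0.917) z^2 = 0, i.e. a z^2 + b z + c = 0 with a = 0.917, b = 0.532, c = 1.
Discriminant D = b^2 - 4ac = (0.532)^2 - 4*(0.917)*1 = 0.283024 - (3.668) = -3.384976.
D < 0, so the roots are the complex-conjugate pair z = (-b +/- i sqrt(-D)) / (2a) = -0.2901 +/- 1.0032i.
For a conjugate pair |z|^2 = z * conj(z) = (product of roots) = c/a = 1/(0.917) = 1.090513, so |z| = sqrt(1.090513) = 1.0443 for both roots.
Moduli of all roots: 1.0443, 1.0443.
All moduli strictly greater than 1? Yes.
Verdict: Invertible.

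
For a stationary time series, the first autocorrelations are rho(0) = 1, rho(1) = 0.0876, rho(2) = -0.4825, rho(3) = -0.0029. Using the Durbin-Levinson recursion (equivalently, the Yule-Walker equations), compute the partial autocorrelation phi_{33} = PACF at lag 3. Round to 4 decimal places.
\phi_{33} = 0.1380

The PACF at lag k is phi_{kk}, the last component of the solution
to the Yule-Walker system G_k phi = r_k where
  (G_k)_{ij} = rho(|i - j|), (r_k)_i = rho(i), i,j = 1..k.
Equivalently, Durbin-Levinson gives phi_{kk} iteratively:
  phi_{11} = rho(1)
  phi_{kk} = [rho(k) - sum_{j=1..k-1} phi_{k-1,j} rho(k-j)]
            / [1 - sum_{j=1..k-1} phi_{k-1,j} rho(j)],
  phi_{k,j} = phi_{k-1,j} - phi_{kk} phi_{k-1,k-j},  j = 1..k-1.
Step k = 1:
  phi_11 = rho(1) = 0.0876.
Step k = 2:
  phi_22 = [rho(2) - phi_11 rho(1)] / [1 - phi_11 rho(1)] = [-0.4825 - (0.0876)(0.0876)] / [1 - (0.0876)(0.0876)]
         = -0.49017376 / 0.99232624 = -0.493964.
  Update: phi_21 = phi_11 - phi_22 phi_11 = 0.0876 - (-0.493964)(0.0876) = 0.130871.
Step k = 3:
  phi_33 = [rho(3) - phi_21 rho(2) - phi_22 rho(1)] / [1 - phi_21 rho(1) - phi_22 rho(2)]
    numerator   = -0.0029 - (0.130871)(-0.4825) - (-0.493964)(0.0876) = 0.10351666
    denominator = 1 - (0.130871)(0.0876) - (-0.493964)(-0.4825) = 0.75019789
  phi_33 = 0.10351666 / 0.75019789 = 0.138.
Therefore phi_{33} = 0.1380.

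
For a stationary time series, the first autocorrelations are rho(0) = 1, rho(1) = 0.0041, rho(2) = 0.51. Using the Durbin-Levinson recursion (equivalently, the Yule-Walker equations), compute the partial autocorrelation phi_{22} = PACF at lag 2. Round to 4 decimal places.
\phi_{22} = 0.5100

The PACF at lag k is phi_{kk}, the last component of the solution
to the Yule-Walker system G_k phi = r_k where
  (G_k)_{ij} = rho(|i - j|), (r_k)_i = rho(i), i,j = 1..k.
Equivalently, Durbin-Levinson gives phi_{kk} iteratively:
  phi_{11} = rho(1)
  phi_{kk} = [rho(k) - sum_{j=1..k-1} phi_{k-1,j} rho(k-j)]
            / [1 - sum_{j=1..k-1} phi_{k-1,j} rho(j)],
  phi_{k,j} = phi_{k-1,j} - phi_{kk} phi_{k-1,k-j},  j = 1..k-1.
Step k = 1:
  phi_11 = rho(1) = 0.0041.
Step k = 2:
  phi_22 = [rho(2) - phi_11 rho(1)] / [1 - phi_11 rho(1)] = [0.51 - (0.0041)(0.0041)] / [1 - (0.0041)(0.0041)]
         = 0.50998319 / 0.99998319 = 0.51.
Therefore phi_{22} = 0.5100.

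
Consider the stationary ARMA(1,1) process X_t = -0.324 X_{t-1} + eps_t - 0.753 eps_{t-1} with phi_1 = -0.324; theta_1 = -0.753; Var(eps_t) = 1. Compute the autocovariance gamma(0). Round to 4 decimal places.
\gamma(0) = 2.2960

Multiply the model equation by X_{t-k} and take expectations. With theta_0 = psi_0 = 1 and psi_j the MA(infinity) weights, this gives
  gamma(k) - sum_i phi_i gamma(k-i) = c_k,
  c_k = sigma^2 * sum_{j=k..q} theta_j psi_{j-k}   (c_k = 0 for k > q),
using gamma(-m) = gamma(m).
psi-weights needed (psi_j = theta_j + sum_i phi_i psi_{j-i}):
  psi_1 = theta_1 + phi_1 = -0.753 + (-0.324) = -1.077
Right-hand sides:
  c_0 = sigma^2 (1 + theta_1 psi_1) = 1 * (1 + (-0.753)(-1.077)) = 1 * 1.810981 = 1.810981
  c_1 = sigma^2 theta_1 = 1 * (-0.753) = -0.753
  c_2 = 0
Equations for k = 0 and k = 1 (AR order 1):
  gamma(0) = phi_1 gamma(1) + c_0
  gamma(1) = phi_1 gamma(0) + c_1
Substituting the second into the first: gamma(0) (1 - phi_1^2) = c_0 + phi_1 c_1, so
  gamma(0) = (c_0 + phi_1 c_1) / (1 - phi_1^2) = (1.810981 + (-0.324)(-0.753)) / (1 - (-0.324)^2) = 2.054953 / 0.895024 = 2.295975.
Therefore gamma(0) = 2.2960 (to 4 decimal places).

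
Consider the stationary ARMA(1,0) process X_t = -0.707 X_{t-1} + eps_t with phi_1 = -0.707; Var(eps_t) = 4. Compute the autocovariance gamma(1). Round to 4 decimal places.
\gamma(1) = -5.6543

Multiply the model equation by X_{t-k} and take expectations. With theta_0 = psi_0 = 1 and psi_j the MA(infinity) weights, this gives
  gamma(k) - sum_i phi_i gamma(k-i) = c_k,
  c_k = sigma^2 * sum_{j=k..q} theta_j psi_{j-k}   (c_k = 0 for k > q),
using gamma(-m) = gamma(m).
Pure AR (q = 0): c_0 = sigma^2 = 4, c_k = 0 for k >= 1.
Equations for k = 0 and k = 1 (AR order 1):
  gamma(0) = phi_1 gamma(1) + c_0
  gamma(1) = phi_1 gamma(0) + c_1
Substituting the second into the first: gamma(0) (1 - phi_1^2) = c_0 + phi_1 c_1, so
  gamma(0) = c_0 / (1 - phi_1^2) = 4 / (1 - (-0.707)^2) = 4 / 0.500151 = 7.997585.
  gamma(1) = phi_1 gamma(0) = (-0.707)(7.997585) = -5.654292.
Therefore gamma(1) = -5.6543 (to 4 decimal places).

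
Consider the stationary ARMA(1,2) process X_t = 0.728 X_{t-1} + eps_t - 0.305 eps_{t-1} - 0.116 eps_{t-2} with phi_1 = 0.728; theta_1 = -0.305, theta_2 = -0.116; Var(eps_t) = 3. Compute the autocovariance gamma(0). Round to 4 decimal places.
\gamma(0) = 3.7719

Multiply the model equation by X_{t-k} and take expectations. With theta_0 = psi_0 = 1 and psi_j the MA(infinity) weights, this gives
  gamma(k) - sum_i phi_i gamma(k-i) = c_k,
  c_k = sigma^2 * sum_{j=k..q} theta_j psi_{j-k}   (c_k = 0 for k > q),
using gamma(-m) = gamma(m).
psi-weights needed (psi_j = theta_j + sum_i phi_i psi_{j-i}):
  psi_1 = theta_1 + phi_1 = -0.305 + (0.728) = 0.423
  psi_2 = theta_2 + phi_1 psi_1 = -0.116 + (0.728)(0.423) = 0.191944
Right-hand sides:
  c_0 = sigma^2 (1 + theta_1 psi_1 + theta_2 psi_2) = 3 * (1 + (-0.305)(0.423) + (-0.116)(0.191944)) = 3 * 0.848719 = 2.546158
  c_1 = sigma^2 (theta_1 + theta_2 psi_1) = 3 * (-0.305 + (-0.116)(0.423)) = -1.062204
  c_2 = sigma^2 theta_2 = 3 * (-0.116) = -0.348
Equations for k = 0 and k = 1 (AR order 1):
  gamma(0) = phi_1 gamma(1) + c_0
  gamma(1) = phi_1 gamma(0) + c_1
Substituting the second into the first: gamma(0) (1 - phi_1^2) = c_0 + phi_1 c_1, so
  gamma(0) = (c_0 + phi_1 c_1) / (1 - phi_1^2) = (2.546158 + (0.728)(-1.062204)) / (1 - (0.728)^2) = 1.772874 / 0.470016 = 3.771944.
Therefore gamma(0) = 3.7719 (to 4 decimal places).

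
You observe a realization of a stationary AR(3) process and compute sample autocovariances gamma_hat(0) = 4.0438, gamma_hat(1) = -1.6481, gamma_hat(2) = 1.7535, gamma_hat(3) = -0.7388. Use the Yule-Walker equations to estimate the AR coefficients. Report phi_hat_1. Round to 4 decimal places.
\hat\phi_{1} = -0.3060

The Yule-Walker equations for an AR(p) process read, in matrix form,
  Gamma_p phi = r_p,   with   (Gamma_p)_{ij} = gamma(|i - j|),
                       (r_p)_i = gamma(i),   i,j = 1..p.
Substitute the sample gammas (Toeplitz matrix and right-hand side of size 3):
  Gamma_p = [[4.0438, -1.6481, 1.7535], [-1.6481, 4.0438, -1.6481], [1.7535, -1.6481, 4.0438]]
  r_p     = [-1.6481, 1.7535, -0.7388]
Written out (R1..R3):
  (R1) 4.0438 phi_1 - 1.6481 phi_2 + 1.7535 phi_3 = -1.6481
  (R2) -1.6481 phi_1 + 4.0438 phi_2 - 1.6481 phi_3 = 1.7535
  (R3) 1.7535 phi_1 - 1.6481 phi_2 + 4.0438 phi_3 = -0.7388
Gaussian elimination:
  R2 <- R2 - (-1.6481/4.0438) R1 = R2 - (-0.407562) R1:  3.372097 phi_2 - 0.93344 phi_3 = 1.081797
  R3 <- R3 - (1.7535/4.0438) R1 = R3 - (0.433627) R1:  -0.93344 phi_2 + 3.283435 phi_3 = -0.02414
  R3 <- R3 - (-0.93344/3.372097) R2 = R3 - (-0.276813) R2:  3.025047 phi_3 = 0.275316
Back-substitution:
  phi_hat_3 = 0.275316 / 3.025047 = 0.091012
  phi_hat_2 = (1.081797 - (-0.93344)(0.091012)) / 3.372097 = 0.346002
  phi_hat_1 = (-1.6481 - (-1.6481)(0.346002) - (1.7535)(0.091012)) / 4.0438 = -0.30601
So phi_hat = [-0.3060, 0.3460, 0.0910].
Therefore phi_hat_1 = -0.3060.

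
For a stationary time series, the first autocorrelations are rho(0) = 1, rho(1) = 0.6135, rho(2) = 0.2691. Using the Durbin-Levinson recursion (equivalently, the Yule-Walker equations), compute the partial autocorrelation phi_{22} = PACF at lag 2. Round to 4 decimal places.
\phi_{22} = -0.1720

The PACF at lag k is phi_{kk}, the last component of the solution
to the Yule-Walker system G_k phi = r_k where
  (G_k)_{ij} = rho(|i - j|), (r_k)_i = rho(i), i,j = 1..k.
Equivalently, Durbin-Levinson gives phi_{kk} iteratively:
  phi_{11} = rho(1)
  phi_{kk} = [rho(k) - sum_{j=1..k-1} phi_{k-1,j} rho(k-j)]
            / [1 - sum_{j=1..k-1} phi_{k-1,j} rho(j)],
  phi_{k,j} = phi_{k-1,j} - phi_{kk} phi_{k-1,k-j},  j = 1..k-1.
Step k = 1:
  phi_11 = rho(1) = 0.6135.
Step k = 2:
  phi_22 = [rho(2) - phi_11 rho(1)] / [1 - phi_11 rho(1)] = [0.2691 - (0.6135)(0.6135)] / [1 - (0.6135)(0.6135)]
         = -0.10728225 / 0.62361775 = -0.172.
Therefore phi_{22} = -0.1720.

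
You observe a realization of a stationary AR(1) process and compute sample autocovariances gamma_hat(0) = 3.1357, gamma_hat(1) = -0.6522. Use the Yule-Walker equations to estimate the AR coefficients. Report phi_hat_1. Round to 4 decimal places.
\hat\phi_{1} = -0.2080

The Yule-Walker equations for an AR(p) process read, in matrix form,
  Gamma_p phi = r_p,   with   (Gamma_p)_{ij} = gamma(|i - j|),
                       (r_p)_i = gamma(i),   i,j = 1..p.
Substitute the sample gammas (Toeplitz matrix and right-hand side of size 1):
  Gamma_p = [[3.1357]]
  r_p     = [-0.6522]
With p = 1 this is the single equation gamma(0) phi_1 = gamma(1):
  phi_hat_1 = gamma(1) / gamma(0) = -0.6522 / 3.1357 = -0.2080.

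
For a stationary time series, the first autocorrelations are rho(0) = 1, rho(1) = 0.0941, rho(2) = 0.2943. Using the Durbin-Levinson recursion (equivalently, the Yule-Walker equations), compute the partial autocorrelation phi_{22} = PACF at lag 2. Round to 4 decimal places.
\phi_{22} = 0.2880

The PACF at lag k is phi_{kk}, the last component of the solution
to the Yule-Walker system G_k phi = r_k where
  (G_k)_{ij} = rho(|i - j|), (r_k)_i = rho(i), i,j = 1..k.
Equivalently, Durbin-Levinson gives phi_{kk} iteratively:
  phi_{11} = rho(1)
  phi_{kk} = [rho(k) - sum_{j=1..k-1} phi_{k-1,j} rho(k-j)]
            / [1 - sum_{j=1..k-1} phi_{k-1,j} rho(j)],
  phi_{k,j} = phi_{k-1,j} - phi_{kk} phi_{k-1,k-j},  j = 1..k-1.
Step k = 1:
  phi_11 = rho(1) = 0.0941.
Step k = 2:
  phi_22 = [rho(2) - phi_11 rho(1)] / [1 - phi_11 rho(1)] = [0.2943 - (0.0941)(0.0941)] / [1 - (0.0941)(0.0941)]
         = 0.28544519 / 0.99114519 = 0.288.
Therefore phi_{22} = 0.2880.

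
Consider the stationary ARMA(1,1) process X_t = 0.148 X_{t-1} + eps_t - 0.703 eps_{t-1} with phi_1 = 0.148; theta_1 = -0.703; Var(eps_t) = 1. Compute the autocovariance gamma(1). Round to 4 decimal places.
\gamma(1) = -0.5084

Multiply the model equation by X_{t-k} and take expectations. With theta_0 = psi_0 = 1 and psi_j the MA(infinity) weights, this gives
  gamma(k) - sum_i phi_i gamma(k-i) = c_k,
  c_k = sigma^2 * sum_{j=k..q} theta_j psi_{j-k}   (c_k = 0 for k > q),
using gamma(-m) = gamma(m).
psi-weights needed (psi_j = theta_j + sum_i phi_i psi_{j-i}):
  psi_1 = theta_1 + phi_1 = -0.703 + (0.148) = -0.555
Right-hand sides:
  c_0 = sigma^2 (1 + theta_1 psi_1) = 1 * (1 + (-0.703)(-0.555)) = 1 * 1.390165 = 1.390165
  c_1 = sigma^2 theta_1 = 1 * (-0.703) = -0.703
  c_2 = 0
Equations for k = 0 and k = 1 (AR order 1):
  gamma(0) = phi_1 gamma(1) + c_0
  gamma(1) = phi_1 gamma(0) + c_1
Substituting the second into the first: gamma(0) (1 - phi_1^2) = c_0 + phi_1 c_1, so
  gamma(0) = (c_0 + phi_1 c_1) / (1 - phi_1^2) = (1.390165 + (0.148)(-0.703)) / (1 - (0.148)^2) = 1.286121 / 0.978096 = 1.314923.
  gamma(1) = phi_1 gamma(0) + c_1 = (0.148)(1.314923) + (-0.703) = -0.508391.
Therefore gamma(1) = -0.5084 (to 4 decimal places).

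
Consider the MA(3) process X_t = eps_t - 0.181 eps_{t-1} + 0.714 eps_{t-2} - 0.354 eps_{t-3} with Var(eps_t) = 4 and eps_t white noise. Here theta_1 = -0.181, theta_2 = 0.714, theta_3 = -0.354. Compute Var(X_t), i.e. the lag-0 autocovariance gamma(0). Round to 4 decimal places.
\gamma(0) = 6.6715

For an MA(q) process X_t = eps_t + sum_i theta_i eps_{t-i} with
Var(eps_t) = sigma^2, the variance is
  gamma(0) = sigma^2 * (1 + sum_i theta_i^2).
  sum_i theta_i^2 = (-0.181)^2 + (0.714)^2 + (-0.354)^2 = 0.032761 + 0.509796 + 0.125316 = 0.667873.
  gamma(0) = 4 * (1 + 0.667873) = 4 * 1.667873 = 6.671492, which rounds to 6.6715.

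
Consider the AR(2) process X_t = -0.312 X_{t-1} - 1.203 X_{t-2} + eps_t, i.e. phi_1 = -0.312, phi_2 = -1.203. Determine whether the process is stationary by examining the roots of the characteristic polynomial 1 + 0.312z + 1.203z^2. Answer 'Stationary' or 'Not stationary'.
\text{Not stationary}

The AR(p) characteristic polynomial is P(z) = 1 + 0.312z + 1.203z^2.
Stationarity requires all roots to lie outside the unit circle, i.e. |z| > 1 for every root.
Set 1 + (0.312) z + (1.203) z^2 = 0, i.e. a z^2 + b z + c = 0 with a = 1.203, b = 0.312, c = 1.
Discriminant D = b^2 - 4ac = (0.312)^2 - 4*(1.203)*1 = 0.097344 - (4.812) = -4.714656.
D < 0, so the roots are the complex-conjugate pair z = (-b +/- i sqrt(-D)) / (2a) = -0.1297 +/- 0.9025i.
For a conjugate pair |z|^2 = z * conj(z) = (product of roots) = c/a = 1/(1.203) = 0.831255, so |z| = sqrt(0.831255) = 0.9117 for both roots.
Moduli of all roots: 0.9117, 0.9117.
All moduli strictly greater than 1? No.
Verdict: Not stationary.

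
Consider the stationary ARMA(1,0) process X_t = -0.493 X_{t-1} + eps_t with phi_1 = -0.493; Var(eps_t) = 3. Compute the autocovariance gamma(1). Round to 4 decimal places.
\gamma(1) = -1.9539

Multiply the model equation by X_{t-k} and take expectations. With theta_0 = psi_0 = 1 and psi_j the MA(infinity) weights, this gives
  gamma(k) - sum_i phi_i gamma(k-i) = c_k,
  c_k = sigma^2 * sum_{j=k..q} theta_j psi_{j-k}   (c_k = 0 for k > q),
using gamma(-m) = gamma(m).
Pure AR (q = 0): c_0 = sigma^2 = 3, c_k = 0 for k >= 1.
Equations for k = 0 and k = 1 (AR order 1):
  gamma(0) = phi_1 gamma(1) + c_0
  gamma(1) = phi_1 gamma(0) + c_1
Substituting the second into the first: gamma(0) (1 - phi_1^2) = c_0 + phi_1 c_1, so
  gamma(0) = c_0 / (1 - phi_1^2) = 3 / (1 - (-0.493)^2) = 3 / 0.756951 = 3.963268.
  gamma(1) = phi_1 gamma(0) = (-0.493)(3.963268) = -1.953891.
Therefore gamma(1) = -1.9539 (to 4 decimal places).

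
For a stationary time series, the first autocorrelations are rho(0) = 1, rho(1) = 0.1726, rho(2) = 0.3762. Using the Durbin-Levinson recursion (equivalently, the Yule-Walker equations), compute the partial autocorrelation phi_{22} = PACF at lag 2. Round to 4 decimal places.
\phi_{22} = 0.3570

The PACF at lag k is phi_{kk}, the last component of the solution
to the Yule-Walker system G_k phi = r_k where
  (G_k)_{ij} = rho(|i - j|), (r_k)_i = rho(i), i,j = 1..k.
Equivalently, Durbin-Levinson gives phi_{kk} iteratively:
  phi_{11} = rho(1)
  phi_{kk} = [rho(k) - sum_{j=1..k-1} phi_{k-1,j} rho(k-j)]
            / [1 - sum_{j=1..k-1} phi_{k-1,j} rho(j)],
  phi_{k,j} = phi_{k-1,j} - phi_{kk} phi_{k-1,k-j},  j = 1..k-1.
Step k = 1:
  phi_11 = rho(1) = 0.1726.
Step k = 2:
  phi_22 = [rho(2) - phi_11 rho(1)] / [1 - phi_11 rho(1)] = [0.3762 - (0.1726)(0.1726)] / [1 - (0.1726)(0.1726)]
         = 0.34640924 / 0.97020924 = 0.357.
Therefore phi_{22} = 0.3570.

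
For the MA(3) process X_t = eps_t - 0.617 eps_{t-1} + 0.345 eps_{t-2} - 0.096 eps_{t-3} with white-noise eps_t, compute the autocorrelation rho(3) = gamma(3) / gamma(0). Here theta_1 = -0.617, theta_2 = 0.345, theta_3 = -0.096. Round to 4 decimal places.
\rho(3) = -0.0636

For an MA(q) process with theta_0 = 1, the autocovariance is
  gamma(k) = sigma^2 * sum_{i=0..q-k} theta_i * theta_{i+k},
and rho(k) = gamma(k) / gamma(0). Sigma^2 cancels.
  numerator   = (1)*(-0.096) = -0.096.
  denominator = (1)^2 + (-0.617)^2 + (0.345)^2 + (-0.096)^2 = 1.50893.
  rho(3) = -0.096 / 1.50893 = -0.0636.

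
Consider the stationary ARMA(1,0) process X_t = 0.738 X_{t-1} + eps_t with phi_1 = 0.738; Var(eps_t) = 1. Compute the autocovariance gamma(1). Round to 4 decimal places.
\gamma(1) = 1.6207

Multiply the model equation by X_{t-k} and take expectations. With theta_0 = psi_0 = 1 and psi_j the MA(infinity) weights, this gives
  gamma(k) - sum_i phi_i gamma(k-i) = c_k,
  c_k = sigma^2 * sum_{j=k..q} theta_j psi_{j-k}   (c_k = 0 for k > q),
using gamma(-m) = gamma(m).
Pure AR (q = 0): c_0 = sigma^2 = 1, c_k = 0 for k >= 1.
Equations for k = 0 and k = 1 (AR order 1):
  gamma(0) = phi_1 gamma(1) + c_0
  gamma(1) = phi_1 gamma(0) + c_1
Substituting the second into the first: gamma(0) (1 - phi_1^2) = c_0 + phi_1 c_1, so
  gamma(0) = c_0 / (1 - phi_1^2) = 1 / (1 - (0.738)^2) = 1 / 0.455356 = 2.196084.
  gamma(1) = phi_1 gamma(0) = (0.738)(2.196084) = 1.62071.
Therefore gamma(1) = 1.6207 (to 4 decimal places).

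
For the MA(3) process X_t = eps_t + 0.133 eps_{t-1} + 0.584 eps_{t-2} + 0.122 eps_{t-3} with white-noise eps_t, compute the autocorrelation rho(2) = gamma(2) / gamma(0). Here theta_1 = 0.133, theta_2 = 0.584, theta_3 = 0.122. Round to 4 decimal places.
\rho(2) = 0.4370

For an MA(q) process with theta_0 = 1, the autocovariance is
  gamma(k) = sigma^2 * sum_{i=0..q-k} theta_i * theta_{i+k},
and rho(k) = gamma(k) / gamma(0). Sigma^2 cancels.
  numerator   = (1)*(0.584) + (0.133)*(0.122) = 0.600226.
  denominator = (1)^2 + (0.133)^2 + (0.584)^2 + (0.122)^2 = 1.373629.
  rho(2) = 0.600226 / 1.373629 = 0.4370.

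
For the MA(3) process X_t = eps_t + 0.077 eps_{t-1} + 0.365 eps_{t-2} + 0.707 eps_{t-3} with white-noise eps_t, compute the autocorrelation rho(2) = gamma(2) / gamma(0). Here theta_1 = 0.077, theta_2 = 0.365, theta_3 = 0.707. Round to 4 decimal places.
\rho(2) = 0.2559

For an MA(q) process with theta_0 = 1, the autocovariance is
  gamma(k) = sigma^2 * sum_{i=0..q-k} theta_i * theta_{i+k},
and rho(k) = gamma(k) / gamma(0). Sigma^2 cancels.
  numerator   = (1)*(0.365) + (0.077)*(0.707) = 0.419439.
  denominator = (1)^2 + (0.077)^2 + (0.365)^2 + (0.707)^2 = 1.639003.
  rho(2) = 0.419439 / 1.639003 = 0.2559.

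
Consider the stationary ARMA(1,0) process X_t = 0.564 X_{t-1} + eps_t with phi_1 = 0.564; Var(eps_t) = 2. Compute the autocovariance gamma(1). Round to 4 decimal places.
\gamma(1) = 1.6542

Multiply the model equation by X_{t-k} and take expectations. With theta_0 = psi_0 = 1 and psi_j the MA(infinity) weights, this gives
  gamma(k) - sum_i phi_i gamma(k-i) = c_k,
  c_k = sigma^2 * sum_{j=k..q} theta_j psi_{j-k}   (c_k = 0 for k > q),
using gamma(-m) = gamma(m).
Pure AR (q = 0): c_0 = sigma^2 = 2, c_k = 0 for k >= 1.
Equations for k = 0 and k = 1 (AR order 1):
  gamma(0) = phi_1 gamma(1) + c_0
  gamma(1) = phi_1 gamma(0) + c_1
Substituting the second into the first: gamma(0) (1 - phi_1^2) = c_0 + phi_1 c_1, so
  gamma(0) = c_0 / (1 - phi_1^2) = 2 / (1 - (0.564)^2) = 2 / 0.681904 = 2.932964.
  gamma(1) = phi_1 gamma(0) = (0.564)(2.932964) = 1.654192.
Therefore gamma(1) = 1.6542 (to 4 decimal places).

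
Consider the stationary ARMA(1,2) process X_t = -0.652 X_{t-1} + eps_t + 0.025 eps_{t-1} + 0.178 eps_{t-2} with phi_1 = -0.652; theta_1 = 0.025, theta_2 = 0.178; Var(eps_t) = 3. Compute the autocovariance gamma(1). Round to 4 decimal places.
\gamma(1) = -4.1563

Multiply the model equation by X_{t-k} and take expectations. With theta_0 = psi_0 = 1 and psi_j the MA(infinity) weights, this gives
  gamma(k) - sum_i phi_i gamma(k-i) = c_k,
  c_k = sigma^2 * sum_{j=k..q} theta_j psi_{j-k}   (c_k = 0 for k > q),
using gamma(-m) = gamma(m).
psi-weights needed (psi_j = theta_j + sum_i phi_i psi_{j-i}):
  psi_1 = theta_1 + phi_1 = 0.025 + (-0.652) = -0.627
  psi_2 = theta_2 + phi_1 psi_1 = 0.178 + (-0.652)(-0.627) = 0.586804
Right-hand sides:
  c_0 = sigma^2 (1 + theta_1 psi_1 + theta_2 psi_2) = 3 * (1 + (0.025)(-0.627) + (0.178)(0.586804)) = 3 * 1.088776 = 3.266328
  c_1 = sigma^2 (theta_1 + theta_2 psi_1) = 3 * (0.025 + (0.178)(-0.627)) = -0.259818
  c_2 = sigma^2 theta_2 = 3 * (0.178) = 0.534
Equations for k = 0 and k = 1 (AR order 1):
  gamma(0) = phi_1 gamma(1) + c_0
  gamma(1) = phi_1 gamma(0) + c_1
Substituting the second into the first: gamma(0) (1 - phi_1^2) = c_0 + phi_1 c_1, so
  gamma(0) = (c_0 + phi_1 c_1) / (1 - phi_1^2) = (3.266328 + (-0.652)(-0.259818)) / (1 - (-0.652)^2) = 3.43573 / 0.574896 = 5.976263.
  gamma(1) = phi_1 gamma(0) + c_1 = (-0.652)(5.976263) + (-0.259818) = -4.156341.
Therefore gamma(1) = -4.1563 (to 4 decimal places).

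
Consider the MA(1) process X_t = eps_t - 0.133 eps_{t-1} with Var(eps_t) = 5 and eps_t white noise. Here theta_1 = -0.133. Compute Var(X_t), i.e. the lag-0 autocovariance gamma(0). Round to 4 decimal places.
\gamma(0) = 5.0884

For an MA(q) process X_t = eps_t + sum_i theta_i eps_{t-i} with
Var(eps_t) = sigma^2, the variance is
  gamma(0) = sigma^2 * (1 + sum_i theta_i^2).
  sum_i theta_i^2 = (-0.133)^2 = 0.017689.
  gamma(0) = 5 * (1 + 0.017689) = 5 * 1.017689 = 5.088445, which rounds to 5.0884.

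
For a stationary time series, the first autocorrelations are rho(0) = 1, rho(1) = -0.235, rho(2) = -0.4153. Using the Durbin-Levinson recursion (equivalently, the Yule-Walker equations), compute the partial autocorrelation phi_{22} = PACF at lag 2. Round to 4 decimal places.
\phi_{22} = -0.4980

The PACF at lag k is phi_{kk}, the last component of the solution
to the Yule-Walker system G_k phi = r_k where
  (G_k)_{ij} = rho(|i - j|), (r_k)_i = rho(i), i,j = 1..k.
Equivalently, Durbin-Levinson gives phi_{kk} iteratively:
  phi_{11} = rho(1)
  phi_{kk} = [rho(k) - sum_{j=1..k-1} phi_{k-1,j} rho(k-j)]
            / [1 - sum_{j=1..k-1} phi_{k-1,j} rho(j)],
  phi_{k,j} = phi_{k-1,j} - phi_{kk} phi_{k-1,k-j},  j = 1..k-1.
Step k = 1:
  phi_11 = rho(1) = -0.235.
Step k = 2:
  phi_22 = [rho(2) - phi_11 rho(1)] / [1 - phi_11 rho(1)] = [-0.4153 - (-0.235)(-0.235)] / [1 - (-0.235)(-0.235)]
         = -0.470525 / 0.944775 = -0.498.
Therefore phi_{22} = -0.4980.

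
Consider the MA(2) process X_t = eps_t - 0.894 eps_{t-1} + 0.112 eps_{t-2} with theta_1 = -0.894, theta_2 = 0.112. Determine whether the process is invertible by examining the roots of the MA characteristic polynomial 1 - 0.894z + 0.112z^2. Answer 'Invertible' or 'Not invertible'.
\text{Invertible}

The MA(q) characteristic polynomial is P(z) = 1 - 0.894z + 0.112z^2.
Invertibility requires all roots to lie outside the unit circle, i.e. |z| > 1 for every root.
Set 1 + (-0.894) z + (0.112) z^2 = 0, i.e. a z^2 + b z + c = 0 with a = 0.112, b = -0.894, c = 1.
Discriminant D = b^2 - 4ac = (-0.894)^2 - 4*(0.112)*1 = 0.799236 - (0.448) = 0.351236.
D >= 0, so the roots are real: z = (-b +/- sqrt(D)) / (2a) = (0.894 +/- 0.592652) / (0.224).
  z_1 = (0.894 + 0.592652) / (0.224) = 6.6368,   |z_1| = 6.6368.
  z_2 = (0.894 - 0.592652) / (0.224) = 1.3453,   |z_2| = 1.3453.
Moduli of all roots: 6.6368, 1.3453.
All moduli strictly greater than 1? Yes.
Verdict: Invertible.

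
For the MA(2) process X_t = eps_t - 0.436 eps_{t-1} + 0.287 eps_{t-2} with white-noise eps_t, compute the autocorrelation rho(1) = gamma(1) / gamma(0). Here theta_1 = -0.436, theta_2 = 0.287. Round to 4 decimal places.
\rho(1) = -0.4410

For an MA(q) process with theta_0 = 1, the autocovariance is
  gamma(k) = sigma^2 * sum_{i=0..q-k} theta_i * theta_{i+k},
and rho(k) = gamma(k) / gamma(0). Sigma^2 cancels.
  numerator   = (1)*(-0.436) + (-0.436)*(0.287) = -0.561132.
  denominator = (1)^2 + (-0.436)^2 + (0.287)^2 = 1.272465.
  rho(1) = -0.561132 / 1.272465 = -0.4410.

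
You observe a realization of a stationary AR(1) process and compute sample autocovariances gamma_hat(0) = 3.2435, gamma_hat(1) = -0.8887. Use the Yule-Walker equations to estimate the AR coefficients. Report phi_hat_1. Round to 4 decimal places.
\hat\phi_{1} = -0.2740

The Yule-Walker equations for an AR(p) process read, in matrix form,
  Gamma_p phi = r_p,   with   (Gamma_p)_{ij} = gamma(|i - j|),
                       (r_p)_i = gamma(i),   i,j = 1..p.
Substitute the sample gammas (Toeplitz matrix and right-hand side of size 1):
  Gamma_p = [[3.2435]]
  r_p     = [-0.8887]
With p = 1 this is the single equation gamma(0) phi_1 = gamma(1):
  phi_hat_1 = gamma(1) / gamma(0) = -0.8887 / 3.2435 = -0.2740.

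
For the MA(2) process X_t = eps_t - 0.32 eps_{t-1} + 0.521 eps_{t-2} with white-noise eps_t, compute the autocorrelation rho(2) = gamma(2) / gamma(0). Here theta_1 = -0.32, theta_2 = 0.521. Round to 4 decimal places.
\rho(2) = 0.3792

For an MA(q) process with theta_0 = 1, the autocovariance is
  gamma(k) = sigma^2 * sum_{i=0..q-k} theta_i * theta_{i+k},
and rho(k) = gamma(k) / gamma(0). Sigma^2 cancels.
  numerator   = (1)*(0.521) = 0.521.
  denominator = (1)^2 + (-0.32)^2 + (0.521)^2 = 1.373841.
  rho(2) = 0.521 / 1.373841 = 0.3792.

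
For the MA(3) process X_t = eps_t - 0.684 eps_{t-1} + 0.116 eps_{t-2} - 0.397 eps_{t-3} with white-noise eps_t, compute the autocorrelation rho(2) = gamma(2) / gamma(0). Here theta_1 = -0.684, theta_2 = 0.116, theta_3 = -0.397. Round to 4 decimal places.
\rho(2) = 0.2365

For an MA(q) process with theta_0 = 1, the autocovariance is
  gamma(k) = sigma^2 * sum_{i=0..q-k} theta_i * theta_{i+k},
and rho(k) = gamma(k) / gamma(0). Sigma^2 cancels.
  numerator   = (1)*(0.116) + (-0.684)*(-0.397) = 0.387548.
  denominator = (1)^2 + (-0.684)^2 + (0.116)^2 + (-0.397)^2 = 1.638921.
  rho(2) = 0.387548 / 1.638921 = 0.2365.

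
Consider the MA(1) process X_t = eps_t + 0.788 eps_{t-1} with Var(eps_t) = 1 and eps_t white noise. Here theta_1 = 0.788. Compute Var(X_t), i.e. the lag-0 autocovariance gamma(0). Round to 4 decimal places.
\gamma(0) = 1.6209

For an MA(q) process X_t = eps_t + sum_i theta_i eps_{t-i} with
Var(eps_t) = sigma^2, the variance is
  gamma(0) = sigma^2 * (1 + sum_i theta_i^2).
  sum_i theta_i^2 = (0.788)^2 = 0.620944.
  gamma(0) = 1 * (1 + 0.620944) = 1 * 1.620944 = 1.620944, which rounds to 1.6209.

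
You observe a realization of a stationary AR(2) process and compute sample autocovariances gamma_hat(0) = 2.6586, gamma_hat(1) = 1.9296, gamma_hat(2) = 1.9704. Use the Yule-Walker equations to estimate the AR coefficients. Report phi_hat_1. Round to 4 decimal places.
\hat\phi_{1} = 0.3970

The Yule-Walker equations for an AR(p) process read, in matrix form,
  Gamma_p phi = r_p,   with   (Gamma_p)_{ij} = gamma(|i - j|),
                       (r_p)_i = gamma(i),   i,j = 1..p.
Substitute the sample gammas (Toeplitz matrix and right-hand side of size 2):
  Gamma_p = [[2.6586, 1.9296], [1.9296, 2.6586]]
  r_p     = [1.9296, 1.9704]
Written out:
  2.6586 phi_1 + 1.9296 phi_2 = 1.9296
  1.9296 phi_1 + 2.6586 phi_2 = 1.9704
Solve by Cramer's rule:
  det = gamma(0)^2 - gamma(1)^2 = (2.6586)^2 - (1.9296)^2 = 7.06815396 - 3.72335616 = 3.3447978
  phi_hat_1 = [gamma(1) gamma(0) - gamma(1) gamma(2)] / det = [(1.9296)(2.6586) - (1.9296)(1.9704)] / 3.3447978 = 1.32795072 / 3.3447978 = 0.397
  phi_hat_2 = [gamma(0) gamma(2) - gamma(1)^2] / det = [(2.6586)(1.9704) - (1.9296)^2] / 3.3447978 = 1.51514928 / 3.3447978 = 0.453
So phi_hat = [0.3970, 0.4530].
Therefore phi_hat_1 = 0.3970.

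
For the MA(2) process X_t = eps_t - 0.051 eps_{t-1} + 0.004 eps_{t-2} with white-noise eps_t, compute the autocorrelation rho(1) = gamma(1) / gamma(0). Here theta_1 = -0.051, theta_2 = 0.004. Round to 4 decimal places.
\rho(1) = -0.0511

For an MA(q) process with theta_0 = 1, the autocovariance is
  gamma(k) = sigma^2 * sum_{i=0..q-k} theta_i * theta_{i+k},
and rho(k) = gamma(k) / gamma(0). Sigma^2 cancels.
  numerator   = (1)*(-0.051) + (-0.051)*(0.004) = -0.051204.
  denominator = (1)^2 + (-0.051)^2 + (0.004)^2 = 1.002617.
  rho(1) = -0.051204 / 1.002617 = -0.0511.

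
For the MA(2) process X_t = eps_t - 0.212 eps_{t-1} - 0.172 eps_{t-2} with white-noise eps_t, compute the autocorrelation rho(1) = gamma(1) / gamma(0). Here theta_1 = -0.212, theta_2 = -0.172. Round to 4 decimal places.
\rho(1) = -0.1634

For an MA(q) process with theta_0 = 1, the autocovariance is
  gamma(k) = sigma^2 * sum_{i=0..q-k} theta_i * theta_{i+k},
and rho(k) = gamma(k) / gamma(0). Sigma^2 cancels.
  numerator   = (1)*(-0.212) + (-0.212)*(-0.172) = -0.175536.
  denominator = (1)^2 + (-0.212)^2 + (-0.172)^2 = 1.074528.
  rho(1) = -0.175536 / 1.074528 = -0.1634.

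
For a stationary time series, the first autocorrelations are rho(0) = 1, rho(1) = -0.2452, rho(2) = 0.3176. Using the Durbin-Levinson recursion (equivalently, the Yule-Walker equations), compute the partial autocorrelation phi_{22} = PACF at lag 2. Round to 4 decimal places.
\phi_{22} = 0.2739

The PACF at lag k is phi_{kk}, the last component of the solution
to the Yule-Walker system G_k phi = r_k where
  (G_k)_{ij} = rho(|i - j|), (r_k)_i = rho(i), i,j = 1..k.
Equivalently, Durbin-Levinson gives phi_{kk} iteratively:
  phi_{11} = rho(1)
  phi_{kk} = [rho(k) - sum_{j=1..k-1} phi_{k-1,j} rho(k-j)]
            / [1 - sum_{j=1..k-1} phi_{k-1,j} rho(j)],
  phi_{k,j} = phi_{k-1,j} - phi_{kk} phi_{k-1,k-j},  j = 1..k-1.
Step k = 1:
  phi_11 = rho(1) = -0.2452.
Step k = 2:
  phi_22 = [rho(2) - phi_11 rho(1)] / [1 - phi_11 rho(1)] = [0.3176 - (-0.2452)(-0.2452)] / [1 - (-0.2452)(-0.2452)]
         = 0.25747696 / 0.93987696 = 0.2739.
Therefore phi_{22} = 0.2739.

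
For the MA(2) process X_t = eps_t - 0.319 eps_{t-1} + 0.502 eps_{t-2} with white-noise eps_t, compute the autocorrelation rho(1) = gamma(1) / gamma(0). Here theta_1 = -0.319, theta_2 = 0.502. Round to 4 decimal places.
\rho(1) = -0.3539

For an MA(q) process with theta_0 = 1, the autocovariance is
  gamma(k) = sigma^2 * sum_{i=0..q-k} theta_i * theta_{i+k},
and rho(k) = gamma(k) / gamma(0). Sigma^2 cancels.
  numerator   = (1)*(-0.319) + (-0.319)*(0.502) = -0.479138.
  denominator = (1)^2 + (-0.319)^2 + (0.502)^2 = 1.353765.
  rho(1) = -0.479138 / 1.353765 = -0.3539.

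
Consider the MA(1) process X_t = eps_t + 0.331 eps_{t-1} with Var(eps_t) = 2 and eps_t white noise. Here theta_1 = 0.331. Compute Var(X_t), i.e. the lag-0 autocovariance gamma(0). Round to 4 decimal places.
\gamma(0) = 2.2191

For an MA(q) process X_t = eps_t + sum_i theta_i eps_{t-i} with
Var(eps_t) = sigma^2, the variance is
  gamma(0) = sigma^2 * (1 + sum_i theta_i^2).
  sum_i theta_i^2 = (0.331)^2 = 0.109561.
  gamma(0) = 2 * (1 + 0.109561) = 2 * 1.109561 = 2.219122, which rounds to 2.2191.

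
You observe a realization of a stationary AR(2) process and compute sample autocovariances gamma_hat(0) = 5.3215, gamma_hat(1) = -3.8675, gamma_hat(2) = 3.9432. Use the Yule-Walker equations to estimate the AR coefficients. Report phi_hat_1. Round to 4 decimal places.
\hat\phi_{1} = -0.3990

The Yule-Walker equations for an AR(p) process read, in matrix form,
  Gamma_p phi = r_p,   with   (Gamma_p)_{ij} = gamma(|i - j|),
                       (r_p)_i = gamma(i),   i,j = 1..p.
Substitute the sample gammas (Toeplitz matrix and right-hand side of size 2):
  Gamma_p = [[5.3215, -3.8675], [-3.8675, 5.3215]]
  r_p     = [-3.8675, 3.9432]
Written out:
  5.3215 phi_1 - 3.8675 phi_2 = -3.8675
  -3.8675 phi_1 + 5.3215 phi_2 = 3.9432
Solve by Cramer's rule:
  det = gamma(0)^2 - gamma(1)^2 = (5.3215)^2 - (-3.8675)^2 = 28.31836225 - 14.95755625 = 13.360806
  phi_hat_1 = [gamma(1) gamma(0) - gamma(1) gamma(2)] / det = [(-3.8675)(5.3215) - (-3.8675)(3.9432)] / 13.360806 = -5.33057525 / 13.360806 = -0.399
  phi_hat_2 = [gamma(0) gamma(2) - gamma(1)^2] / det = [(5.3215)(3.9432) - (-3.8675)^2] / 13.360806 = 6.02618255 / 13.360806 = 0.451
So phi_hat = [-0.3990, 0.4510].
Therefore phi_hat_1 = -0.3990.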